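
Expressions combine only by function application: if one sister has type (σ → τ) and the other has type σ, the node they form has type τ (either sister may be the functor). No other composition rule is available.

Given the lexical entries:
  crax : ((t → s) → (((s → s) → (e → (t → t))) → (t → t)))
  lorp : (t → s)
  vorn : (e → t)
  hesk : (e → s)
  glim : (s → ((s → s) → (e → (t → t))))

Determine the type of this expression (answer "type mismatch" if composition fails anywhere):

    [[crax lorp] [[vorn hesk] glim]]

type mismatch

At [crax lorp], crax : ((t → s) → (((s → s) → (e → (t → t))) → (t → t))) takes lorp : (t → s), giving (((s → s) → (e → (t → t))) → (t → t)).
At [vorn hesk]: neither (e → t) nor (e → s) can take the other as argument; the node is ill-typed.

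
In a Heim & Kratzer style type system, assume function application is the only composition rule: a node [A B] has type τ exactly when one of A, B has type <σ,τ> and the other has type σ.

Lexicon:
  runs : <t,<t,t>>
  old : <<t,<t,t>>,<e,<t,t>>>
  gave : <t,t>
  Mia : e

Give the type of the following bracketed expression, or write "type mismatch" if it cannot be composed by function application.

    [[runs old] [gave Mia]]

[runs old]: <<t,<t,t>>,<e,<t,t>>> applied to <t,<t,t>> yields <e,<t,t>>.
[gave Mia]: <t,t> and e cannot combine by function application — type clash.

type mismatch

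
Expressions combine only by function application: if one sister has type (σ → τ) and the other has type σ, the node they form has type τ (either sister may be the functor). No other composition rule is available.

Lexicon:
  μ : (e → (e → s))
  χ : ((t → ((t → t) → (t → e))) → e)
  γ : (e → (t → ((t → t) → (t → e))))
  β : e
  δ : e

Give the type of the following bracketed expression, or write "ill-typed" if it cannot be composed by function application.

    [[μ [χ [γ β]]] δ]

[γ β]: (e → (t → ((t → t) → (t → e)))) applied to e yields (t → ((t → t) → (t → e))).
[χ [γ β]]: ((t → ((t → t) → (t → e))) → e) applied to (t → ((t → t) → (t → e))) yields e.
[μ [χ [γ β]]]: (e → (e → s)) applied to e yields (e → s).
[[μ [χ [γ β]]] δ]: (e → s) applied to e yields s.

s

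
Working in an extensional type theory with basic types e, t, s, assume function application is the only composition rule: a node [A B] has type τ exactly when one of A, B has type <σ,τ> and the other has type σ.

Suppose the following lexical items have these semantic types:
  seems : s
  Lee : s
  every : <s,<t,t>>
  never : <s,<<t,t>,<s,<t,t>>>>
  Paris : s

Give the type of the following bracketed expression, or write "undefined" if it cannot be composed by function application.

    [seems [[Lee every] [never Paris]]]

<t,t>

[Lee every] — every of type <s,<t,t>> combines with Lee of type s: type <t,t>.
[never Paris] — never of type <s,<<t,t>,<s,<t,t>>>> combines with Paris of type s: type <<t,t>,<s,<t,t>>>.
[[Lee every] [never Paris]] — [never Paris] of type <<t,t>,<s,<t,t>>> combines with [Lee every] of type <t,t>: type <s,<t,t>>.
[seems [[Lee every] [never Paris]]] — [[Lee every] [never Paris]] of type <s,<t,t>> combines with seems of type s: type <t,t>.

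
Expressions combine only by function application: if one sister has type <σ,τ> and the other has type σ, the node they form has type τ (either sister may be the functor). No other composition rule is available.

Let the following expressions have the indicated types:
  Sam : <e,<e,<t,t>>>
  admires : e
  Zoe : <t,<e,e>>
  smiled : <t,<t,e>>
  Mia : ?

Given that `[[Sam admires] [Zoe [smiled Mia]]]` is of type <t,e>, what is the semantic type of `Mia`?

<<t,<t,e>>,<<t,<e,e>>,<<e,<t,t>>,<t,e>>>>

For [[Sam admires] [Zoe [smiled Mia]]] to have type <t,e> with [Sam admires] of type <e,<t,t>>, [Zoe [smiled Mia]] must be the function: [Zoe [smiled Mia]] : <<e,<t,t>>,<t,e>>.
For [Zoe [smiled Mia]] to have type <<e,<t,t>>,<t,e>> with Zoe of type <t,<e,e>>, [smiled Mia] must be the function: [smiled Mia] : <<t,<e,e>>,<<e,<t,t>>,<t,e>>>.
For [smiled Mia] to have type <<t,<e,e>>,<<e,<t,t>>,<t,e>>> with smiled of type <t,<t,e>>, Mia must be the function: Mia : <<t,<t,e>>,<<t,<e,e>>,<<e,<t,t>>,<t,e>>>>.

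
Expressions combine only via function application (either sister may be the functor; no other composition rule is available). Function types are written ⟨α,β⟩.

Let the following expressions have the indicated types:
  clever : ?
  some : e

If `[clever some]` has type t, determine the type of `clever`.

[clever some] is required to be t. some : e cannot yield t as functor, so clever : ⟨e,t⟩.

⟨e,t⟩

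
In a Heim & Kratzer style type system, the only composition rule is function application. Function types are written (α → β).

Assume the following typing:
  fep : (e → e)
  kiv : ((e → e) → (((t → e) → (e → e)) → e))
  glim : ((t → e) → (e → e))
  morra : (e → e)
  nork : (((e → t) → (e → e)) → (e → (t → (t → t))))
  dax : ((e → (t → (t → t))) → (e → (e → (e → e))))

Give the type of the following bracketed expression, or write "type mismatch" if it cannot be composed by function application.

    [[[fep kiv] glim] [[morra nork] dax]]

type mismatch

[fep kiv] — kiv of type ((e → e) → (((t → e) → (e → e)) → e)) combines with fep of type (e → e): type (((t → e) → (e → e)) → e).
[[fep kiv] glim] — [fep kiv] of type (((t → e) → (e → e)) → e) combines with glim of type ((t → e) → (e → e)): type e.
At [morra nork]: neither (e → e) nor (((e → t) → (e → e)) → (e → (t → (t → t)))) can take the other as argument; the node is ill-typed.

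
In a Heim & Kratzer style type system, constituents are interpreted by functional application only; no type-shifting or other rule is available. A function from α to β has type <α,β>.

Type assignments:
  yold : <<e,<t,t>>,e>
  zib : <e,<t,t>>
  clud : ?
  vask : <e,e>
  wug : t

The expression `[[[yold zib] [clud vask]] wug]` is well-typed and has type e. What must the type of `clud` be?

<<e,e>,<e,<t,e>>>

[[[yold zib] [clud vask]] wug] is required to be e. wug : t cannot yield e as functor, so [[yold zib] [clud vask]] : <t,e>.
[[yold zib] [clud vask]] is required to be <t,e>. [yold zib] : e cannot yield <t,e> as functor, so [clud vask] : <e,<t,e>>.
[clud vask] is required to be <e,<t,e>>. vask : <e,e> cannot yield <e,<t,e>> as functor, so clud : <<e,e>,<e,<t,e>>>.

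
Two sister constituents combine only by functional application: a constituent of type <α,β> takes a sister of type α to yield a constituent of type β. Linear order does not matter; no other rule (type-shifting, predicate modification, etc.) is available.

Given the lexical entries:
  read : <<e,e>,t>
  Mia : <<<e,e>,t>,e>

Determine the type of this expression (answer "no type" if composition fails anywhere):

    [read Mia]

[read Mia] — Mia of type <<<e,e>,t>,e> combines with read of type <<e,e>,t>: type e.

e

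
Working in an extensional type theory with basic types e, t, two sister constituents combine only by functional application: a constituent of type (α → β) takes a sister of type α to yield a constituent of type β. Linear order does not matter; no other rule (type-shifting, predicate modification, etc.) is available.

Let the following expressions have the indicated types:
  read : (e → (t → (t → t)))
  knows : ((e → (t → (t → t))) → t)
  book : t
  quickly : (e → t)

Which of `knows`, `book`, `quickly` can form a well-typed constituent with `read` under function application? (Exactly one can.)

knows — combines: knows : ((e → (t → (t → t))) → t) takes read : (e → (t → (t → t))) as argument, giving t.
book : t — does not combine with read.
quickly : (e → t) — does not combine with read.

knows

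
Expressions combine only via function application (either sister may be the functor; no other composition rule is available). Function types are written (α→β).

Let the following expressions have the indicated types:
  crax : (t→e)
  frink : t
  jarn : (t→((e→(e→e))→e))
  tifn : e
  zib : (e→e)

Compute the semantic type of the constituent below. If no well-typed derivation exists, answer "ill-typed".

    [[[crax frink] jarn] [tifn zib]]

[crax frink]: functor crax : (t→e), argument frink : t; result e.
[[crax frink] jarn]: e and (t→((e→(e→e))→e)) cannot combine by function application — type clash.

ill-typed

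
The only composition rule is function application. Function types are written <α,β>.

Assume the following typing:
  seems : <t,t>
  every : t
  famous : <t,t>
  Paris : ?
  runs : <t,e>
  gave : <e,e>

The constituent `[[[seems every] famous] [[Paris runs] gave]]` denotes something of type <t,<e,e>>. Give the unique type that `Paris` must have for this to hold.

<<t,e>,<<e,e>,<t,<t,<e,e>>>>>

For [[[seems every] famous] [[Paris runs] gave]] to have type <t,<e,e>> with [[seems every] famous] of type t, [[Paris runs] gave] must be the function: [[Paris runs] gave] : <t,<t,<e,e>>>.
For [[Paris runs] gave] to have type <t,<t,<e,e>>> with gave of type <e,e>, [Paris runs] must be the function: [Paris runs] : <<e,e>,<t,<t,<e,e>>>>.
For [Paris runs] to have type <<e,e>,<t,<t,<e,e>>>> with runs of type <t,e>, Paris must be the function: Paris : <<t,e>,<<e,e>,<t,<t,<e,e>>>>>.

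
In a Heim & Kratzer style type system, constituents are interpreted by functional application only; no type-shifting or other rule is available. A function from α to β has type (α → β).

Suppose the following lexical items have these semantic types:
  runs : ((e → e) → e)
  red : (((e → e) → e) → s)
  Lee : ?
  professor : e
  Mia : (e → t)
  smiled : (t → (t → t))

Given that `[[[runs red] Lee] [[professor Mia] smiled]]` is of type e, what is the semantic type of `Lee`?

(s → ((t → t) → e))

[[[runs red] Lee] [[professor Mia] smiled]] is required to be e. [[professor Mia] smiled] : (t → t) cannot yield e as functor, so [[runs red] Lee] : ((t → t) → e).
[[runs red] Lee] is required to be ((t → t) → e). [runs red] : s cannot yield ((t → t) → e) as functor, so Lee : (s → ((t → t) → e)).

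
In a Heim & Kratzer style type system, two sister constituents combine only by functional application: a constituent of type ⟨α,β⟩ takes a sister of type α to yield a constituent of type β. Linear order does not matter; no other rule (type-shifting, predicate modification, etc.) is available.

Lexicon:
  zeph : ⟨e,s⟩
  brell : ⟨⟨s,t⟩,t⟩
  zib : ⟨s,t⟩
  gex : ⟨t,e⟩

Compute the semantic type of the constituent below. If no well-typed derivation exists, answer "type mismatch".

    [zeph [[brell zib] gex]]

s

[brell zib]: functor brell : ⟨⟨s,t⟩,t⟩, argument zib : ⟨s,t⟩; result t.
[[brell zib] gex]: functor gex : ⟨t,e⟩, argument [brell zib] : t; result e.
[zeph [[brell zib] gex]]: functor zeph : ⟨e,s⟩, argument [[brell zib] gex] : e; result s.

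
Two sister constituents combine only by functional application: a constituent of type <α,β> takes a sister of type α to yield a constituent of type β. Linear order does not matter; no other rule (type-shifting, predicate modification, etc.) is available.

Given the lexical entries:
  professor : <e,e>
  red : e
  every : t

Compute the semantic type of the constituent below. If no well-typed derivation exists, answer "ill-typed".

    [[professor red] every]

At [professor red], professor : <e,e> takes red : e, giving e.
[[professor red] every]: e with t — neither is a function whose domain matches the other; composition fails here.

ill-typed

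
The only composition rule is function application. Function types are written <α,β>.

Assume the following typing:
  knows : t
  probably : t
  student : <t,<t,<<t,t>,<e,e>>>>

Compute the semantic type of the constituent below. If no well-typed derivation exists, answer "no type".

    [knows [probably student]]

<<t,t>,<e,e>>

[probably student]: functor student : <t,<t,<<t,t>,<e,e>>>>, argument probably : t; result <t,<<t,t>,<e,e>>>.
[knows [probably student]]: functor [probably student] : <t,<<t,t>,<e,e>>>, argument knows : t; result <<t,t>,<e,e>>.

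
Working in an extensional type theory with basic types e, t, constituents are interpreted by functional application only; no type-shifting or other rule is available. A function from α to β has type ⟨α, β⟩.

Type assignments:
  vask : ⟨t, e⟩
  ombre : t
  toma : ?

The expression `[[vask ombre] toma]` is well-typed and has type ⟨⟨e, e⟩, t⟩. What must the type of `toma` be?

[[vask ombre] toma] is required to be ⟨⟨e, e⟩, t⟩. [vask ombre] : e cannot yield ⟨⟨e, e⟩, t⟩ as functor, so toma : ⟨e, ⟨⟨e, e⟩, t⟩⟩.

⟨e, ⟨⟨e, e⟩, t⟩⟩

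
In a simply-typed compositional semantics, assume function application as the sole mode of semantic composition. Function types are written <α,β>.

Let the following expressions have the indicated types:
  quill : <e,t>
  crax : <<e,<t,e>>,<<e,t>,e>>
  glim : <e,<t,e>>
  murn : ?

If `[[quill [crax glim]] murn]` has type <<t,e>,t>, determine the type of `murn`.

<e,<<t,e>,t>>

For [[quill [crax glim]] murn] to have type <<t,e>,t> with [quill [crax glim]] of type e, murn must be the function: murn : <e,<<t,e>,t>>.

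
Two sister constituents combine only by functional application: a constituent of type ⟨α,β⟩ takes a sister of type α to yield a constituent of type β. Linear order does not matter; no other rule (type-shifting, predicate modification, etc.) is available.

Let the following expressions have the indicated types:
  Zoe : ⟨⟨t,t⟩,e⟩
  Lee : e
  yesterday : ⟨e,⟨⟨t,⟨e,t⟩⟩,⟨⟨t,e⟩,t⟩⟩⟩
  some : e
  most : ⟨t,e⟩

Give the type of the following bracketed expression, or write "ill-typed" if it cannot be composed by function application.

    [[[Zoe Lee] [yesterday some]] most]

At [Zoe Lee]: neither ⟨⟨t,t⟩,e⟩ nor e can take the other as argument; the node is ill-typed.

ill-typed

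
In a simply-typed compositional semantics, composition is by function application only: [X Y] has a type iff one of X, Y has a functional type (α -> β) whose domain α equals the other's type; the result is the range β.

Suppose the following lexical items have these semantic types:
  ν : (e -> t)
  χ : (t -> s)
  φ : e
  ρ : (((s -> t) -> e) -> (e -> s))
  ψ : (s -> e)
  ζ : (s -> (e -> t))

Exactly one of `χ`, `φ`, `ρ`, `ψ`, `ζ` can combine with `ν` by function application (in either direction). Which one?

φ

χ : (t -> s) — does not combine with ν.
φ — combines: ν : (e -> t) takes φ : e as argument, giving t.
ρ : (((s -> t) -> e) -> (e -> s)) — does not combine with ν.
ψ : (s -> e) — does not combine with ν.
ζ : (s -> (e -> t)) — does not combine with ν.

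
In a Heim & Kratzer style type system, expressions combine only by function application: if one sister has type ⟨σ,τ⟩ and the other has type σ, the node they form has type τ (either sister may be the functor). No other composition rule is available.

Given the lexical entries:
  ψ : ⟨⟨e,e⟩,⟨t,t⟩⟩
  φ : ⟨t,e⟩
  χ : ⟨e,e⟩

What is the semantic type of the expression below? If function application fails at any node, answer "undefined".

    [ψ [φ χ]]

undefined

[φ χ]: ⟨t,e⟩ and ⟨e,e⟩ cannot combine by function application — type clash.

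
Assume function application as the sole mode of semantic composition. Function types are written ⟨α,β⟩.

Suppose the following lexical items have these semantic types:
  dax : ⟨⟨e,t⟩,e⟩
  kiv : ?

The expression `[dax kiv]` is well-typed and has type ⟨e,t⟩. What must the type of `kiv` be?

[dax kiv] is required to be ⟨e,t⟩. dax : ⟨⟨e,t⟩,e⟩ cannot yield ⟨e,t⟩ as functor, so kiv : ⟨⟨⟨e,t⟩,e⟩,⟨e,t⟩⟩.

⟨⟨⟨e,t⟩,e⟩,⟨e,t⟩⟩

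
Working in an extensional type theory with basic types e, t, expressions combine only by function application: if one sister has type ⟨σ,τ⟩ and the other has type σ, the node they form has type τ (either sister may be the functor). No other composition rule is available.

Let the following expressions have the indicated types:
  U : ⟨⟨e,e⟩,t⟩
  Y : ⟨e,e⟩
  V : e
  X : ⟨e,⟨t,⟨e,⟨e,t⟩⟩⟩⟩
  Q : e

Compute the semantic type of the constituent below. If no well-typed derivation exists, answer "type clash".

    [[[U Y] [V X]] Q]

[U Y]: U is ⟨⟨e,e⟩,t⟩, Y is ⟨e,e⟩; result t.
[V X]: X is ⟨e,⟨t,⟨e,⟨e,t⟩⟩⟩⟩, V is e; result ⟨t,⟨e,⟨e,t⟩⟩⟩.
[[U Y] [V X]]: [V X] is ⟨t,⟨e,⟨e,t⟩⟩⟩, [U Y] is t; result ⟨e,⟨e,t⟩⟩.
[[[U Y] [V X]] Q]: [[U Y] [V X]] is ⟨e,⟨e,t⟩⟩, Q is e; result ⟨e,t⟩.

⟨e,t⟩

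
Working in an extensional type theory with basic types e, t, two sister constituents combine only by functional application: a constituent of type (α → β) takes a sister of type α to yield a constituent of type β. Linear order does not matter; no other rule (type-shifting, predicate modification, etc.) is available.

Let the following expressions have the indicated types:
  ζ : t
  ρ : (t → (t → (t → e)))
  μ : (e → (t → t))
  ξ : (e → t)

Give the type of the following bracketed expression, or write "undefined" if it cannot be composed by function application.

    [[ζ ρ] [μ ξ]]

[ζ ρ]: functor ρ : (t → (t → (t → e))), argument ζ : t; result (t → (t → e)).
At [μ ξ]: neither (e → (t → t)) nor (e → t) can take the other as argument; the node is ill-typed.

undefined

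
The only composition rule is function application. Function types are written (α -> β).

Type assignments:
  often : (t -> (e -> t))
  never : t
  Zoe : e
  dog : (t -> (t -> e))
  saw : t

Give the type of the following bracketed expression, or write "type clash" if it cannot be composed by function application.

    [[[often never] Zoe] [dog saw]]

[often never]: (t -> (e -> t)) applied to t yields (e -> t).
[[often never] Zoe]: (e -> t) applied to e yields t.
[dog saw]: (t -> (t -> e)) applied to t yields (t -> e).
[[[often never] Zoe] [dog saw]]: (t -> e) applied to t yields e.

e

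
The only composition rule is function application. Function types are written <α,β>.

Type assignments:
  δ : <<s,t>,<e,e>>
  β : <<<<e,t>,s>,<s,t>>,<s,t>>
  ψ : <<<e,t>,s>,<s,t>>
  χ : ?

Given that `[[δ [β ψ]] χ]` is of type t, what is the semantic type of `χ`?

<<e,e>,t>

[[δ [β ψ]] χ] is required to be t. [δ [β ψ]] : <e,e> cannot yield t as functor, so χ : <<e,e>,t>.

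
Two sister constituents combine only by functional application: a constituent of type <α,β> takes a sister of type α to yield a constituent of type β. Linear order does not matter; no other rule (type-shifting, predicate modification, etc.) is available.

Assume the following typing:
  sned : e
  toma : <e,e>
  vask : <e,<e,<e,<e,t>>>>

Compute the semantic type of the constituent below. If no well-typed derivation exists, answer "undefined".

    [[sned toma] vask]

[sned toma]: <e,e> applied to e yields e.
[[sned toma] vask]: <e,<e,<e,<e,t>>>> applied to e yields <e,<e,<e,t>>>.

<e,<e,<e,t>>>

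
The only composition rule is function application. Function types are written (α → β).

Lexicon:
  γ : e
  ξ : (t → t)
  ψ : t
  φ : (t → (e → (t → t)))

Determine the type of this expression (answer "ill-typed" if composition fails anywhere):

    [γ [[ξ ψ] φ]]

[ξ ψ]: functor ξ : (t → t), argument ψ : t; result t.
[[ξ ψ] φ]: functor φ : (t → (e → (t → t))), argument [ξ ψ] : t; result (e → (t → t)).
[γ [[ξ ψ] φ]]: functor [[ξ ψ] φ] : (e → (t → t)), argument γ : e; result (t → t).

(t → t)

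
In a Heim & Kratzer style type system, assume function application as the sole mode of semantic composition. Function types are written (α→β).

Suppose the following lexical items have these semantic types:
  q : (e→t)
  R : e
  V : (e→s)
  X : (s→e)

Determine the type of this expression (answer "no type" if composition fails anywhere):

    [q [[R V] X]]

[R V]: V is (e→s), R is e; result s.
[[R V] X]: X is (s→e), [R V] is s; result e.
[q [[R V] X]]: q is (e→t), [[R V] X] is e; result t.

t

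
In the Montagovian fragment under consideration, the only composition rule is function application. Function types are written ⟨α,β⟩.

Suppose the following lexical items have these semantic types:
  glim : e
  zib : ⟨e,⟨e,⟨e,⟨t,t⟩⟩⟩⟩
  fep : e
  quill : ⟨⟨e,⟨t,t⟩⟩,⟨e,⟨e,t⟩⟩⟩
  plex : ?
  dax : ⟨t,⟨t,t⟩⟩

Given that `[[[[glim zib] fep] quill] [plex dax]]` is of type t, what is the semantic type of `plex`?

At [[[[glim zib] fep] quill] [plex dax]] (required: t): [[[glim zib] fep] quill] is ⟨e,⟨e,t⟩⟩, which is not a function with range t; hence [plex dax] is the functor — type ⟨⟨e,⟨e,t⟩⟩,t⟩.
At [plex dax] (required: ⟨⟨e,⟨e,t⟩⟩,t⟩): dax is ⟨t,⟨t,t⟩⟩, which is not a function with range ⟨⟨e,⟨e,t⟩⟩,t⟩; hence plex is the functor — type ⟨⟨t,⟨t,t⟩⟩,⟨⟨e,⟨e,t⟩⟩,t⟩⟩.

⟨⟨t,⟨t,t⟩⟩,⟨⟨e,⟨e,t⟩⟩,t⟩⟩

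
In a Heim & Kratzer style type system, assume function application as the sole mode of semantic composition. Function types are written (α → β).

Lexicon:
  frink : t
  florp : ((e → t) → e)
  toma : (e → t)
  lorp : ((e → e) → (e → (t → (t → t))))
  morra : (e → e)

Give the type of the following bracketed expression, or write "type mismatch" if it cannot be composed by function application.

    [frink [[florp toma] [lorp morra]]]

(t → t)

[florp toma]: ((e → t) → e) applied to (e → t) yields e.
[lorp morra]: ((e → e) → (e → (t → (t → t)))) applied to (e → e) yields (e → (t → (t → t))).
[[florp toma] [lorp morra]]: (e → (t → (t → t))) applied to e yields (t → (t → t)).
[frink [[florp toma] [lorp morra]]]: (t → (t → t)) applied to t yields (t → t).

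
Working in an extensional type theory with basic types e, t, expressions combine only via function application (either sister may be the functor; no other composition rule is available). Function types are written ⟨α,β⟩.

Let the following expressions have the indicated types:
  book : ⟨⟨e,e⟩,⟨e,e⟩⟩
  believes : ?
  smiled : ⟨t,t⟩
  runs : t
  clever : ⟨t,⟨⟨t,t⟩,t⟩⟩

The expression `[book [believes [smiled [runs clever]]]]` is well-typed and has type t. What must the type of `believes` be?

[book [believes [smiled [runs clever]]]] must have type t. The sister book has type ⟨⟨e,e⟩,⟨e,e⟩⟩; that is not a function onto t, so [believes [smiled [runs clever]]] must be the functor, of type ⟨⟨⟨e,e⟩,⟨e,e⟩⟩,t⟩.
[believes [smiled [runs clever]]] must have type ⟨⟨⟨e,e⟩,⟨e,e⟩⟩,t⟩. The sister [smiled [runs clever]] has type t; that is not a function onto ⟨⟨⟨e,e⟩,⟨e,e⟩⟩,t⟩, so believes must be the functor, of type ⟨t,⟨⟨⟨e,e⟩,⟨e,e⟩⟩,t⟩⟩.

⟨t,⟨⟨⟨e,e⟩,⟨e,e⟩⟩,t⟩⟩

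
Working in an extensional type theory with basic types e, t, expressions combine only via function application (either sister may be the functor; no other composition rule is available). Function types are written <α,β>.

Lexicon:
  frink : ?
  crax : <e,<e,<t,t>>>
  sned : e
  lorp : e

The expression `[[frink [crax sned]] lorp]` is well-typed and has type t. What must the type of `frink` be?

For [[frink [crax sned]] lorp] to have type t with lorp of type e, [frink [crax sned]] must be the function: [frink [crax sned]] : <e,t>.
For [frink [crax sned]] to have type <e,t> with [crax sned] of type <e,<t,t>>, frink must be the function: frink : <<e,<t,t>>,<e,t>>.

<<e,<t,t>>,<e,t>>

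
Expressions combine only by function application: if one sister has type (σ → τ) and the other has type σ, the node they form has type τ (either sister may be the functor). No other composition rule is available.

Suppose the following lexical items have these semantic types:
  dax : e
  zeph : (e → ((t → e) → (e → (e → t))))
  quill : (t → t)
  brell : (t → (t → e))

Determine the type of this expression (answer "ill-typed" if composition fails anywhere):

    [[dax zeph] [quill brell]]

ill-typed

[dax zeph]: zeph is (e → ((t → e) → (e → (e → t)))), dax is e; result ((t → e) → (e → (e → t))).
[quill brell]: (t → t) with (t → (t → e)) — neither is a function whose domain matches the other; composition fails here.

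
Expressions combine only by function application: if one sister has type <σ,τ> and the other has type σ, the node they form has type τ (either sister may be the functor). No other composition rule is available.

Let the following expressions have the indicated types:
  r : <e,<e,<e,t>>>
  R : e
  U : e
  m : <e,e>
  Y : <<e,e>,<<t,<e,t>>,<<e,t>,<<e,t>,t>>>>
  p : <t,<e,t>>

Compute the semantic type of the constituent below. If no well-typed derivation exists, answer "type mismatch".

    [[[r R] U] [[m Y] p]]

<<e,t>,t>

[r R]: functor r : <e,<e,<e,t>>>, argument R : e; result <e,<e,t>>.
[[r R] U]: functor [r R] : <e,<e,t>>, argument U : e; result <e,t>.
[m Y]: functor Y : <<e,e>,<<t,<e,t>>,<<e,t>,<<e,t>,t>>>>, argument m : <e,e>; result <<t,<e,t>>,<<e,t>,<<e,t>,t>>>.
[[m Y] p]: functor [m Y] : <<t,<e,t>>,<<e,t>,<<e,t>,t>>>, argument p : <t,<e,t>>; result <<e,t>,<<e,t>,t>>.
[[[r R] U] [[m Y] p]]: functor [[m Y] p] : <<e,t>,<<e,t>,t>>, argument [[r R] U] : <e,t>; result <<e,t>,t>.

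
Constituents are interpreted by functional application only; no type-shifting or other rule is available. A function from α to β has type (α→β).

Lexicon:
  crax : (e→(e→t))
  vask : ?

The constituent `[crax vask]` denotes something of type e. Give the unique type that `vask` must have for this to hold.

((e→(e→t))→e)

At [crax vask] (required: e): crax is (e→(e→t)), which is not a function with range e; hence vask is the functor — type ((e→(e→t))→e).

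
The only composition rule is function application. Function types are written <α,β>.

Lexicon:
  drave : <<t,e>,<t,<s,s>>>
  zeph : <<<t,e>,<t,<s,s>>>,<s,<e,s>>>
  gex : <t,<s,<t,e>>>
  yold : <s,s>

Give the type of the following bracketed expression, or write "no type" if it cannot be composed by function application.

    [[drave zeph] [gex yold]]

no type

[drave zeph] — zeph of type <<<t,e>,<t,<s,s>>>,<s,<e,s>>> combines with drave of type <<t,e>,<t,<s,s>>>: type <s,<e,s>>.
[gex yold]: <t,<s,<t,e>>> with <s,s> — neither is a function whose domain matches the other; composition fails here.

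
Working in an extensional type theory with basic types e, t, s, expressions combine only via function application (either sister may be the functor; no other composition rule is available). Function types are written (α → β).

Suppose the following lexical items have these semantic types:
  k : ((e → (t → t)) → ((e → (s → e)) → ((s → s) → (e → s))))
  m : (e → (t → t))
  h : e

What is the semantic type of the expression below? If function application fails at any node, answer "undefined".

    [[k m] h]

undefined

At [k m], k : ((e → (t → t)) → ((e → (s → e)) → ((s → s) → (e → s)))) takes m : (e → (t → t)), giving ((e → (s → e)) → ((s → s) → (e → s))).
[[k m] h]: ((e → (s → e)) → ((s → s) → (e → s))) with e — neither is a function whose domain matches the other; composition fails here.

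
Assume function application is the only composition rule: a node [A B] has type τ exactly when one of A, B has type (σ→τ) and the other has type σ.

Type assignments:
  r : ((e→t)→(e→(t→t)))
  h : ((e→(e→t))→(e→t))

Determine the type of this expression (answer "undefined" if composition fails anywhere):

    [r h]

[r h]: ((e→t)→(e→(t→t))) and ((e→(e→t))→(e→t)) cannot combine by function application — type clash.

undefined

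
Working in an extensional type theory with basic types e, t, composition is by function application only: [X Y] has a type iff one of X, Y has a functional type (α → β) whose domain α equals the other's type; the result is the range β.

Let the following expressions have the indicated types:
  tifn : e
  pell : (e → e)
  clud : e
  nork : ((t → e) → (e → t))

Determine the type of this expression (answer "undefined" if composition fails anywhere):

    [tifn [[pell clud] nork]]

undefined

At [pell clud], pell : (e → e) takes clud : e, giving e.
At [[pell clud] nork]: neither e nor ((t → e) → (e → t)) can take the other as argument; the node is ill-typed.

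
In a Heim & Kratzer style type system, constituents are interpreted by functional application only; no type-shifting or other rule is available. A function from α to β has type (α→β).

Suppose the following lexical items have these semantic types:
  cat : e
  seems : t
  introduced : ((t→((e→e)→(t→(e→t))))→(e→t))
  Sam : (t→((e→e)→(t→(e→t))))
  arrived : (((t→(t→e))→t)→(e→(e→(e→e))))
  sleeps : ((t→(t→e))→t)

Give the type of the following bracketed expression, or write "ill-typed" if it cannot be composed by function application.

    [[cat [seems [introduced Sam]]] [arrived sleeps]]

[introduced Sam]: functor introduced : ((t→((e→e)→(t→(e→t))))→(e→t)), argument Sam : (t→((e→e)→(t→(e→t)))); result (e→t).
At [seems [introduced Sam]]: neither t nor (e→t) can take the other as argument; the node is ill-typed.

ill-typed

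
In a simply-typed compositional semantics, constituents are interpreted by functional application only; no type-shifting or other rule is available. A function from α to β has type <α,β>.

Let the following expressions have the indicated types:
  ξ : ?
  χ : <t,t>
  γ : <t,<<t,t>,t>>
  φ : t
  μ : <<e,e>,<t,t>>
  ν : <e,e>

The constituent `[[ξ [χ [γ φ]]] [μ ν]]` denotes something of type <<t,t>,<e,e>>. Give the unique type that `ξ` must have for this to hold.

<t,<<t,t>,<<t,t>,<e,e>>>>

[[ξ [χ [γ φ]]] [μ ν]] must have type <<t,t>,<e,e>>. The sister [μ ν] has type <t,t>; that is not a function onto <<t,t>,<e,e>>, so [ξ [χ [γ φ]]] must be the functor, of type <<t,t>,<<t,t>,<e,e>>>.
[ξ [χ [γ φ]]] must have type <<t,t>,<<t,t>,<e,e>>>. The sister [χ [γ φ]] has type t; that is not a function onto <<t,t>,<<t,t>,<e,e>>>, so ξ must be the functor, of type <t,<<t,t>,<<t,t>,<e,e>>>>.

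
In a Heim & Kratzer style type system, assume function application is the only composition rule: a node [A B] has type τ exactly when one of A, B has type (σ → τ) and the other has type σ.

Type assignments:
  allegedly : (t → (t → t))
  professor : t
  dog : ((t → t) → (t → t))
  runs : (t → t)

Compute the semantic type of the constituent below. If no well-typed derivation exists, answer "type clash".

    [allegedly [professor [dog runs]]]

[dog runs]: dog is ((t → t) → (t → t)), runs is (t → t); result (t → t).
[professor [dog runs]]: [dog runs] is (t → t), professor is t; result t.
[allegedly [professor [dog runs]]]: allegedly is (t → (t → t)), [professor [dog runs]] is t; result (t → t).

(t → t)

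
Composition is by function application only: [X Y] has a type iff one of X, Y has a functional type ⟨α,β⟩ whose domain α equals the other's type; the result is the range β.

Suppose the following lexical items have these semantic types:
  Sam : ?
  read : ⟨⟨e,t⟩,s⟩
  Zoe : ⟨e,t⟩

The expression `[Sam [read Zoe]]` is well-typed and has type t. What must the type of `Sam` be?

For [Sam [read Zoe]] to have type t with [read Zoe] of type s, Sam must be the function: Sam : ⟨s,t⟩.

⟨s,t⟩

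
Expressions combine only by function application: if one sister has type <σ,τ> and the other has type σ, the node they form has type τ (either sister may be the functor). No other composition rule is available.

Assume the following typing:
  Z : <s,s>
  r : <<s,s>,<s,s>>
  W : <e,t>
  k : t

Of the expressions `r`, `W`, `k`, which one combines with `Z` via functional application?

r

r — combines: r : <<s,s>,<s,s>> takes Z : <s,s> as argument, giving <s,s>.
W : <e,t> — Z needs s; W needs e; neither fits.
k : t — Z needs s; k needs nothing (atomic); neither fits.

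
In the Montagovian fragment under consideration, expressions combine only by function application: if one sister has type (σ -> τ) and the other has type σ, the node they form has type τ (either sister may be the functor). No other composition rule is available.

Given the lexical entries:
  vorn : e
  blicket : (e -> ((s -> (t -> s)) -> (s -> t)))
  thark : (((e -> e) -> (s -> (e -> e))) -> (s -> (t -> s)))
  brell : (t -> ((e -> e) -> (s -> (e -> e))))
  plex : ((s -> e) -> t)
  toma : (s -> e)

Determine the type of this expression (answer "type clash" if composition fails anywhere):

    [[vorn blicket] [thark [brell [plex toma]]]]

[vorn blicket]: functor blicket : (e -> ((s -> (t -> s)) -> (s -> t))), argument vorn : e; result ((s -> (t -> s)) -> (s -> t)).
[plex toma]: functor plex : ((s -> e) -> t), argument toma : (s -> e); result t.
[brell [plex toma]]: functor brell : (t -> ((e -> e) -> (s -> (e -> e)))), argument [plex toma] : t; result ((e -> e) -> (s -> (e -> e))).
[thark [brell [plex toma]]]: functor thark : (((e -> e) -> (s -> (e -> e))) -> (s -> (t -> s))), argument [brell [plex toma]] : ((e -> e) -> (s -> (e -> e))); result (s -> (t -> s)).
[[vorn blicket] [thark [brell [plex toma]]]]: functor [vorn blicket] : ((s -> (t -> s)) -> (s -> t)), argument [thark [brell [plex toma]]] : (s -> (t -> s)); result (s -> t).

(s -> t)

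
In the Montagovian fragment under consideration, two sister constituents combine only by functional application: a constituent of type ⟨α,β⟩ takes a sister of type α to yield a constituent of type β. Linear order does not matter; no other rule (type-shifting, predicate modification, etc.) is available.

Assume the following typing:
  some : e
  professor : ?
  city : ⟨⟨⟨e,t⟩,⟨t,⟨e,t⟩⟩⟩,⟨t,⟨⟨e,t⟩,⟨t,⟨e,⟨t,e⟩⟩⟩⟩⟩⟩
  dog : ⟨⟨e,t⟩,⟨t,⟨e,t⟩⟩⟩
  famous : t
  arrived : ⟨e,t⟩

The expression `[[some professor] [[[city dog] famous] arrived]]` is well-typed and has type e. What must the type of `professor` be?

For [[some professor] [[[city dog] famous] arrived]] to have type e with [[[city dog] famous] arrived] of type ⟨t,⟨e,⟨t,e⟩⟩⟩, [some professor] must be the function: [some professor] : ⟨⟨t,⟨e,⟨t,e⟩⟩⟩,e⟩.
For [some professor] to have type ⟨⟨t,⟨e,⟨t,e⟩⟩⟩,e⟩ with some of type e, professor must be the function: professor : ⟨e,⟨⟨t,⟨e,⟨t,e⟩⟩⟩,e⟩⟩.

⟨e,⟨⟨t,⟨e,⟨t,e⟩⟩⟩,e⟩⟩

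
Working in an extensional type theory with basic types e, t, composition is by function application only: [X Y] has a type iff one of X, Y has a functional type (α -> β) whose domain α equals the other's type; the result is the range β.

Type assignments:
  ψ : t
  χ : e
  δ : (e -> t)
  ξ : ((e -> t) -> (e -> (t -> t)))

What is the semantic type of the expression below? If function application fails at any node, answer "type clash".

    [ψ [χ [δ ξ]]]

[δ ξ] — ξ of type ((e -> t) -> (e -> (t -> t))) combines with δ of type (e -> t): type (e -> (t -> t)).
[χ [δ ξ]] — [δ ξ] of type (e -> (t -> t)) combines with χ of type e: type (t -> t).
[ψ [χ [δ ξ]]] — [χ [δ ξ]] of type (t -> t) combines with ψ of type t: type t.

t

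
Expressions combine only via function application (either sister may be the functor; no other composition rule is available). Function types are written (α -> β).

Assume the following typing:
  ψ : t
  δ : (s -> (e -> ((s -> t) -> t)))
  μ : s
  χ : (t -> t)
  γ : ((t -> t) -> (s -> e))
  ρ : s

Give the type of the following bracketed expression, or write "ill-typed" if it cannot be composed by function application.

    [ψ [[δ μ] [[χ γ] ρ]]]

[δ μ]: (s -> (e -> ((s -> t) -> t))) applied to s yields (e -> ((s -> t) -> t)).
[χ γ]: ((t -> t) -> (s -> e)) applied to (t -> t) yields (s -> e).
[[χ γ] ρ]: (s -> e) applied to s yields e.
[[δ μ] [[χ γ] ρ]]: (e -> ((s -> t) -> t)) applied to e yields ((s -> t) -> t).
[ψ [[δ μ] [[χ γ] ρ]]]: t with ((s -> t) -> t) — neither is a function whose domain matches the other; composition fails here.

ill-typed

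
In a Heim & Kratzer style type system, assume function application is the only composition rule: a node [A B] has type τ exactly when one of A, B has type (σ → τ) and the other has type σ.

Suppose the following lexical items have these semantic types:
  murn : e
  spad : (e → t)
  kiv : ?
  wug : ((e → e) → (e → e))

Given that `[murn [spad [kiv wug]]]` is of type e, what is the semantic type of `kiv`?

(((e → e) → (e → e)) → ((e → t) → (e → e)))

At [murn [spad [kiv wug]]] (required: e): murn is e, which is not a function with range e; hence [spad [kiv wug]] is the functor — type (e → e).
At [spad [kiv wug]] (required: (e → e)): spad is (e → t), which is not a function with range (e → e); hence [kiv wug] is the functor — type ((e → t) → (e → e)).
At [kiv wug] (required: ((e → t) → (e → e))): wug is ((e → e) → (e → e)), which is not a function with range ((e → t) → (e → e)); hence kiv is the functor — type (((e → e) → (e → e)) → ((e → t) → (e → e))).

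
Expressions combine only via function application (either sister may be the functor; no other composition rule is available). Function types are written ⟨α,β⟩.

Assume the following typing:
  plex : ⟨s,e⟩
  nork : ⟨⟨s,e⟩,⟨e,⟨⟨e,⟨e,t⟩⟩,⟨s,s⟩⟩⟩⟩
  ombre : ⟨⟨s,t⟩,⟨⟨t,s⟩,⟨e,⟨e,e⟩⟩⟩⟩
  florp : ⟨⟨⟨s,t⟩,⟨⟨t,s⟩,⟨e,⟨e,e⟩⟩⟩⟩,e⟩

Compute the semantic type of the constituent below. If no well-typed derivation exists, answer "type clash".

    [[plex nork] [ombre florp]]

At [plex nork], nork : ⟨⟨s,e⟩,⟨e,⟨⟨e,⟨e,t⟩⟩,⟨s,s⟩⟩⟩⟩ takes plex : ⟨s,e⟩, giving ⟨e,⟨⟨e,⟨e,t⟩⟩,⟨s,s⟩⟩⟩.
At [ombre florp], florp : ⟨⟨⟨s,t⟩,⟨⟨t,s⟩,⟨e,⟨e,e⟩⟩⟩⟩,e⟩ takes ombre : ⟨⟨s,t⟩,⟨⟨t,s⟩,⟨e,⟨e,e⟩⟩⟩⟩, giving e.
At [[plex nork] [ombre florp]], [plex nork] : ⟨e,⟨⟨e,⟨e,t⟩⟩,⟨s,s⟩⟩⟩ takes [ombre florp] : e, giving ⟨⟨e,⟨e,t⟩⟩,⟨s,s⟩⟩.

⟨⟨e,⟨e,t⟩⟩,⟨s,s⟩⟩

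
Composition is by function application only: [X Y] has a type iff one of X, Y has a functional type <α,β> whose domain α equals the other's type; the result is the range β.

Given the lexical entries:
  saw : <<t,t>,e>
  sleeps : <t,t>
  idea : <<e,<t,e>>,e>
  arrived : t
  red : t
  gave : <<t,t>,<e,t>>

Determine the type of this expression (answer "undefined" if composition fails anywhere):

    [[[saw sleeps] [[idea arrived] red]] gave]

undefined

[saw sleeps] — saw of type <<t,t>,e> combines with sleeps of type <t,t>: type e.
[idea arrived]: <<e,<t,e>>,e> and t cannot combine by function application — type clash.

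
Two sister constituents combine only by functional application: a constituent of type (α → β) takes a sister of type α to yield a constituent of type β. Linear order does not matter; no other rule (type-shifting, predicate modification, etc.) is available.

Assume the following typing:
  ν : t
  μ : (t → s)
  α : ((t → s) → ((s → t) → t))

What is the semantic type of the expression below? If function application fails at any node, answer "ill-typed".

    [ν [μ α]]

At [μ α], α : ((t → s) → ((s → t) → t)) takes μ : (t → s), giving ((s → t) → t).
[ν [μ α]]: t and ((s → t) → t) cannot combine by function application — type clash.

ill-typed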